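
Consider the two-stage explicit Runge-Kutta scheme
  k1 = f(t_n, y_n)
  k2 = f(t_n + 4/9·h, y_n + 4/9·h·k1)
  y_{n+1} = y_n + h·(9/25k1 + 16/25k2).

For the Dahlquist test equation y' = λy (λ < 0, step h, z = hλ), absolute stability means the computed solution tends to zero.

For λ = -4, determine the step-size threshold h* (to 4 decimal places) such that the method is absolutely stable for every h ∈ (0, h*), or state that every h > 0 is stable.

Test eqn y'=λy, z=hλ:
  k1=λy_n ⇒ h·k1=z·y_n;  k2=λ(1+4/9z)y_n ⇒ h·k2=z(1+4/9z)y_n
  y_{n+1}/y_n = 1 + 9/25z + 16/25z(1+4/9z) = 1 + z + 64/225z²
  ⇒ R(z) = 1 + z + 64/225z².

Find x<0 with |R(x)|<1.
x=-0.42: |R|=0.6302
R=1: x+64/225x²=0 ⇒ x=−225/64=-3.5156; min R=1−1/(4·64/225)=0.1211>−1
Confirm numerically:
  x=-3.367: |R|=0.85766 <1
  x=-3.270: |R|=0.77154 <1
  x=-3.203: |R|=0.71518 <1
  x=-1.483: |R|=0.14258 <1
  x=-3.913: |R|=1.44229 >1
  x=-3.810: |R|=1.31902 >1
Interval (-3.5156, 0).

(-3.5156,0); λ=-4 ⇒ h* = (225/64)/4 = 0.8789.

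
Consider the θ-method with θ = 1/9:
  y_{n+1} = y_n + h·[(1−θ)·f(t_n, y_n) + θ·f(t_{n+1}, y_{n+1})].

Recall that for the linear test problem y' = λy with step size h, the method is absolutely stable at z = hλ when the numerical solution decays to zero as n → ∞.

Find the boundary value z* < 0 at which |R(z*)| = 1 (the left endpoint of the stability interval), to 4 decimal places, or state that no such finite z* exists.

z* = -2.5714.

With y'=λy (z=hλ):
  y_{n+1} = y_n + z·[8/9·y_n + 1/9·y_{n+1}] ⇒ (1 − 1/9z)y_{n+1} = (1 + 8/9z)y_n
  R(z) = (1 + 8/9z)/(1 − 1/9z).

Need |R(x)|<1, x<0.
x=-0.61: |R|=0.4287
R=−1: 1+8/9x = −1+1/9x ⇒ -7/9x=2 ⇒ x=2/(-7/9)=-2.5714
Confirm numerically:
  x=-2.543: |R|=0.98276 <1
  x=-2.387: |R|=0.88663 <1
  x=-2.108: |R|=0.70796 <1
  x=-1.543: |R|=0.31718 <1
  x=-3.118: |R|=1.31573 >1
  x=-2.943: |R|=1.21778 >1
  x=-2.900: |R|=1.19328 >1
Interval (-2.5714, 0).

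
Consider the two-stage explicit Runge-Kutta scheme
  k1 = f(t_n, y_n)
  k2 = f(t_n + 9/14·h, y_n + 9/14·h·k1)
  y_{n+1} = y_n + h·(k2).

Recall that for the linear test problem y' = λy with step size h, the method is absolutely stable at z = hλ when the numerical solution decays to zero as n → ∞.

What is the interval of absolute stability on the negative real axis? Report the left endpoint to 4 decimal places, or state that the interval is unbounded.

(-1.5556, 0).

Test eqn y'=λy, z=hλ:
  k1=λy_n ⇒ h·k1=z·y_n;  k2=λ(1+9/14z)y_n ⇒ h·k2=z(1+9/14z)y_n
  y_{n+1}/y_n = 1 + z(1+9/14z) = 1 + z + 9/14z²
  Hence R(z) = 1 + z + 9/14z².

Boundary: |R(x)|=1, x<0.
x=-1.23: |R|=0.7426
R=1: x+9/14x²=0 ⇒ x=−14/9=-1.5556; min R=1−1/(4·9/14)=0.6111>−1
Confirm numerically:
  x=-1.429: |R|=0.88374 <1
  x=-1.158: |R|=0.70405 <1
  x=-1.125: |R|=0.68862 <1
  x=-0.739: |R|=0.61208 <1
  x=-1.898: |R|=1.41783 >1
  x=-1.618: |R|=1.06495 >1
So |R|<1 on (-1.5556, 0).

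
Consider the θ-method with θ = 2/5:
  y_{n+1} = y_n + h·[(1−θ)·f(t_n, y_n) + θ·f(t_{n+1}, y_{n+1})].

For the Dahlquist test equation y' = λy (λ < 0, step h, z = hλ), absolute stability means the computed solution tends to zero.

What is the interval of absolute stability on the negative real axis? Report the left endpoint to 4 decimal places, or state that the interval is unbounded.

On y'=λy, z=hλ:
  y_{n+1} = y_n + z·[3/5·y_n + 2/5·y_{n+1}] ⇒ (1 − 2/5z)y_{n+1} = (1 + 3/5z)y_n
  ⇒ R(z) = (1 + 3/5z)/(1 − 2/5z).

Solve |R(x)|<1 on ℝ⁻.
x=-0.57: |R|=0.5358
R=−1: 1+3/5x = −1+2/5x ⇒ -1/5x=2 ⇒ x=2/(-1/5)=-10.0000
Confirm numerically:
  x=-6.987: |R|=0.84120 <1
  x=-6.486: |R|=0.80447 <1
  x=-5.809: |R|=0.74780 <1
  x=-4.892: |R|=0.65449 <1
  x=-10.355: |R|=1.01381 >1
  x=-10.302: |R|=1.01180 >1
So |R|<1 on (-10.0000, 0).

(-10.0000, 0).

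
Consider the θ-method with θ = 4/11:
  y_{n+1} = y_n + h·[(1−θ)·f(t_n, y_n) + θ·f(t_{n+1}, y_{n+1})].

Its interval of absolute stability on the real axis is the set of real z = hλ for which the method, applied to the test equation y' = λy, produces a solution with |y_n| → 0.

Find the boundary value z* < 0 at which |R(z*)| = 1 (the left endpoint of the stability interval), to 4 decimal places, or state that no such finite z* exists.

With y'=λy (z=hλ):
  y_{n+1} = y_n + z·[7/11·y_n + 4/11·y_{n+1}] ⇒ (1 − 4/11z)y_{n+1} = (1 + 7/11z)y_n
  Hence R(z) = (1 + 7/11z)/(1 − 4/11z).

Find x<0 with |R(x)|<1.
x=-0.85: |R|=0.3507
R=−1: 1+7/11x = −1+4/11x ⇒ -3/11x=2 ⇒ x=2/(-3/11)=-7.3333
Confirm numerically:
  x=-7.034: |R|=0.97705 <1
  x=-5.860: |R|=0.87166 <1
  x=-5.029: |R|=0.77783 <1
  x=-3.350: |R|=0.51025 <1
  x=-7.797: |R|=1.03297 >1
  x=-7.593: |R|=1.01883 >1
  x=-7.434: |R|=1.00741 >1
Stable set (-7.3333, 0).

left endpoint -7.3333.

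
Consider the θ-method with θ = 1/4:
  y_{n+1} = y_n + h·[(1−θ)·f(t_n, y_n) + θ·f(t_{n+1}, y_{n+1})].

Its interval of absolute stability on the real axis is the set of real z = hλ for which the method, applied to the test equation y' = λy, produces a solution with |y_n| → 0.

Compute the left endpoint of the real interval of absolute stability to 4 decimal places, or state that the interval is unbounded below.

z* = -4.0000.

Set f=λy, z=hλ:
  y_{n+1} = y_n + z·[3/4·y_n + 1/4·y_{n+1}] ⇒ (1 − 1/4z)y_{n+1} = (1 + 3/4z)y_n
  ⇒ R(z) = (1 + 3/4z)/(1 − 1/4z).

Need |R(x)|<1, x<0.
x=-1.27: |R|=0.0361
R=−1: 1+3/4x = −1+1/4x ⇒ -1/2x=2 ⇒ x=2/(-1/2)=-4.0000
Confirm numerically:
  x=-3.482: |R|=0.86153 <1
  x=-3.188: |R|=0.77407 <1
  x=-2.338: |R|=0.47554 <1
  x=-1.653: |R|=0.16964 <1
  x=-4.385: |R|=1.09183 >1
  x=-4.228: |R|=1.05542 >1
  x=-4.063: |R|=1.01563 >1
Stable set (-4.0000, 0).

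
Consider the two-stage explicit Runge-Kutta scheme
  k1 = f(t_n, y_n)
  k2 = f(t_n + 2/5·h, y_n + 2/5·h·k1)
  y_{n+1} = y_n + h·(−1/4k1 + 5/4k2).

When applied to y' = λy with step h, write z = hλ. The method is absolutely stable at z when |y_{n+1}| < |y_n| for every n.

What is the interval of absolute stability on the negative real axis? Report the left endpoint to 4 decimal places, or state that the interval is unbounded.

On y'=λy, z=hλ:
  k1=λy_n ⇒ h·k1=z·y_n;  k2=λ(1+2/5z)y_n ⇒ h·k2=z(1+2/5z)y_n
  y_{n+1}/y_n = 1 − 1/4z + 5/4z(1+2/5z) = 1 + z + 1/2z²
  Hence R(z) = 1 + z + 1/2z².

Solve |R(x)|<1 on ℝ⁻.
x=-1: |R|=0.5000
R=1: x+1/2x²=0 ⇒ x=−2=-2.0000; min R=1−1/(4·1/2)=0.5000>−1
Confirm numerically:
  x=-1.809: |R|=0.82724 <1
  x=-1.690: |R|=0.73805 <1
  x=-1.261: |R|=0.53406 <1
  x=-1.003: |R|=0.50000 <1
  x=-2.127: |R|=1.13506 >1
  x=-2.064: |R|=1.06605 >1
Interval (-2.0000, 0).

z∈(-2.0000,0).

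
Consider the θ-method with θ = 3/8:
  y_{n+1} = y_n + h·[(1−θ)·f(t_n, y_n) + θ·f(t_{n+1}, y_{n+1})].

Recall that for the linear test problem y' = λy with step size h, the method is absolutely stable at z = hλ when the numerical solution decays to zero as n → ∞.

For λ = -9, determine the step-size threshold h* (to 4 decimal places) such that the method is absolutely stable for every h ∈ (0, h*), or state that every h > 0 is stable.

Set f=λy, z=hλ:
  y_{n+1} = y_n + z·[5/8·y_n + 3/8·y_{n+1}] ⇒ (1 − 3/8z)y_{n+1} = (1 + 5/8z)y_n
  R(z) = (1 + 5/8z)/(1 − 3/8z).

Find x<0 with |R(x)|<1.
x=-1.48: |R|=0.0482
R=−1: 1+5/8x = −1+3/8x ⇒ -1/4x=2 ⇒ x=2/(-1/4)=-8.0000
Confirm numerically:
  x=-6.098: |R|=0.85533 <1
  x=-6.069: |R|=0.85263 <1
  x=-5.116: |R|=0.75296 <1
  x=-4.202: |R|=0.63137 <1
  x=-8.499: |R|=1.02979 >1
  x=-8.163: |R|=1.01003 >1
  x=-8.109: |R|=1.00674 >1
Stable set (-8.0000, 0).

(-8.0000,0); λ=-9 ⇒ h* = (8)/9 = 0.8889.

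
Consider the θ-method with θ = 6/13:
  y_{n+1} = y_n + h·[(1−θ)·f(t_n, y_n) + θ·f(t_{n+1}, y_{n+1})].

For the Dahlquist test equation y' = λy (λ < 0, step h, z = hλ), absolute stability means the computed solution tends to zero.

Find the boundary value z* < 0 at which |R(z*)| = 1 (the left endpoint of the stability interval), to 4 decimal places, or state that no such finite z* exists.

With y'=λy (z=hλ):
  y_{n+1} = y_n + z·[7/13·y_n + 6/13·y_{n+1}] ⇒ (1 − 6/13z)y_{n+1} = (1 + 7/13z)y_n
  Hence R(z) = (1 + 7/13z)/(1 − 6/13z).

Need |R(x)|<1, x<0.
x=-1.31: |R|=0.1836
R=−1: 1+7/13x = −1+6/13x ⇒ -1/13x=2 ⇒ x=2/(-1/13)=-26.0000
Confirm numerically:
  x=-16.727: |R|=0.91820 <1
  x=-16.088: |R|=0.90950 <1
  x=-14.599: |R|=0.88666 <1
  x=-14.490: |R|=0.88483 <1
  x=-26.411: |R|=1.00240 >1
  x=-26.387: |R|=1.00226 >1
Interval (-26.0000, 0).

left endpoint -26.0000.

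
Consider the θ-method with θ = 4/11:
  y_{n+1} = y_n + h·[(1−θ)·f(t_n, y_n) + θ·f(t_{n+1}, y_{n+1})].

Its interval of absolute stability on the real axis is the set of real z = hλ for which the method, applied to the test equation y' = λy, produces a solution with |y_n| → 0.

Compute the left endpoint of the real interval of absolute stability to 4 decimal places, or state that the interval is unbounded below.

z* = -7.3333.

On y'=λy, z=hλ:
  y_{n+1} = y_n + z·[7/11·y_n + 4/11·y_{n+1}] ⇒ (1 − 4/11z)y_{n+1} = (1 + 7/11z)y_n
  Hence R(z) = (1 + 7/11z)/(1 − 4/11z).

Boundary: |R(x)|=1, x<0.
x=-1.11: |R|=0.2092
R=−1: 1+7/11x = −1+4/11x ⇒ -3/11x=2 ⇒ x=2/(-3/11)=-7.3333
Confirm numerically:
  x=-6.833: |R|=0.96084 <1
  x=-6.426: |R|=0.92584 <1
  x=-6.313: |R|=0.91556 <1
  x=-7.807: |R|=1.03365 >1
  x=-7.465: |R|=1.00967 >1
  x=-7.391: |R|=1.00426 >1
Stable set (-7.3333, 0).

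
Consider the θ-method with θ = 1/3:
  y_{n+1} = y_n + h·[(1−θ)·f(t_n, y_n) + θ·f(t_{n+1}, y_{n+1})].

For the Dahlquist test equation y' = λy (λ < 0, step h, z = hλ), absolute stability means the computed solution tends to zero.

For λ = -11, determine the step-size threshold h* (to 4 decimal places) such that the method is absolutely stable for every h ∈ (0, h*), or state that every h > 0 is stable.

(-6.0000,0); λ=-11 ⇒ h* = (6)/11 = 0.5455.

With y'=λy (z=hλ):
  y_{n+1} = y_n + z·[2/3·y_n + 1/3·y_{n+1}] ⇒ (1 − 1/3z)y_{n+1} = (1 + 2/3z)y_n
  R(z) = (1 + 2/3z)/(1 − 1/3z).

Find x<0 with |R(x)|<1.
x=-0.92: |R|=0.2959
R=−1: 1+2/3x = −1+1/3x ⇒ -1/3x=2 ⇒ x=2/(-1/3)=-6.0000
Confirm numerically:
  x=-5.515: |R|=0.94304 <1
  x=-5.218: |R|=0.90484 <1
  x=-4.990: |R|=0.87359 <1
  x=-3.692: |R|=0.65511 <1
  x=-6.489: |R|=1.05153 >1
  x=-6.455: |R|=1.04812 >1
  x=-6.404: |R|=1.04296 >1
So |R|<1 on (-6.0000, 0).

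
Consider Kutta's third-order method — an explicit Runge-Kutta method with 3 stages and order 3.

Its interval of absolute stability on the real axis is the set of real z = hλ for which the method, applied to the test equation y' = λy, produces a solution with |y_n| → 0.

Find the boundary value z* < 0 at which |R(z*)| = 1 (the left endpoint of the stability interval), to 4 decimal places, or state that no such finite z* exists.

With y'=λy (z=hλ):
  order 3, 3-stage ⇒ R(z)=1+z+z^2/2+z^3/6
  (e.g. R(-1.37)=0.13989, |R|=0.13989)

Solve |R(x)|<1 on ℝ⁻.
x=-1.37: |R|=0.1399
|R(-1.36)|=0.1456 |R(-0.78)|=0.4451 |R(-0.76)|=0.4556
Bisect:
  x_lo=-2.9090 |R|=1.7807  x_hi=-0.2487 |R|=0.7796
  mid=-1.57888 |R|=0.01156 →hi
  mid=-2.24396 |R|=0.60947 →hi
  mid=-2.57650 |R|=1.10794 →lo
  mid=-2.41023 |R|=0.83922 →hi
  mid=-2.49337 |R|=0.96842 →hi
  mid=-2.53493 |R|=1.03686 →lo
  mid=-2.51415 |R|=1.00231 →lo
  mid=-2.50376 |R|=0.98528 →hi
  mid=-2.50895 |R|=0.99378 →hi
  ...
  [-2.51285,-2.51269] ⇒ x*=-2.5127
Stable set (-2.5127, 0).

z* = -2.5127.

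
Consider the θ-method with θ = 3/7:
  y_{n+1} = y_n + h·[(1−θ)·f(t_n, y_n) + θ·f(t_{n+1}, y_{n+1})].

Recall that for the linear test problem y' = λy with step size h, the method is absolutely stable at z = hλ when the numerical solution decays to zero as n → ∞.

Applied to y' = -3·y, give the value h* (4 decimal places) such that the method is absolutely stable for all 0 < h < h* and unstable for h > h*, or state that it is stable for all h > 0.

Test eqn y'=λy, z=hλ:
  y_{n+1} = y_n + z·[4/7·y_n + 3/7·y_{n+1}] ⇒ (1 − 3/7z)y_{n+1} = (1 + 4/7z)y_n
  ⇒ R(z) = (1 + 4/7z)/(1 − 3/7z).

Solve |R(x)|<1 on ℝ⁻.
x=-0.84: |R|=0.3824
R=−1: 1+4/7x = −1+3/7x ⇒ -1/7x=2 ⇒ x=2/(-1/7)=-14.0000
Confirm numerically:
  x=-13.962: |R|=0.99922 <1
  x=-12.320: |R|=0.96178 <1
  x=-10.894: |R|=0.92173 <1
  x=-6.344: |R|=0.70590 <1
  x=-14.553: |R|=1.01092 >1
  x=-14.384: |R|=1.00766 >1
So |R|<1 on (-14.0000, 0).

(-14.0000,0); λ=-3 ⇒ h* = (14)/3 = 4.6667.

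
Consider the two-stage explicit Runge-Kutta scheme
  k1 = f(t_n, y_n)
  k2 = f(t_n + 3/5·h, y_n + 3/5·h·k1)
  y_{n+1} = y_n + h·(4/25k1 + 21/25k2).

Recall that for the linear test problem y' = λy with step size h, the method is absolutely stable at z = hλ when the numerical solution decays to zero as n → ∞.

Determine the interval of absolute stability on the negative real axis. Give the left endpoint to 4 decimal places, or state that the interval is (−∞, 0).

With y'=λy (z=hλ):
  k1=λy_n ⇒ h·k1=z·y_n;  k2=λ(1+3/5z)y_n ⇒ h·k2=z(1+3/5z)y_n
  y_{n+1}/y_n = 1 + 4/25z + 21/25z(1+3/5z) = 1 + z + 63/125z²
  R(z) = 1 + z + 63/125z².

Need |R(x)|<1, x<0.
x=-0.62: |R|=0.5737
R=1: x+63/125x²=0 ⇒ x=−125/63=-1.9841; min R=1−1/(4·63/125)=0.5040>−1
Confirm numerically:
  x=-1.352: |R|=0.56926 <1
  x=-1.067: |R|=0.50680 <1
  x=-0.849: |R|=0.51428 <1
  x=-2.365: |R|=1.45399 >1
  x=-2.281: |R|=1.34129 >1
  x=-2.208: |R|=1.24913 >1
So |R|<1 on (-1.9841, 0).

(-1.9841, 0).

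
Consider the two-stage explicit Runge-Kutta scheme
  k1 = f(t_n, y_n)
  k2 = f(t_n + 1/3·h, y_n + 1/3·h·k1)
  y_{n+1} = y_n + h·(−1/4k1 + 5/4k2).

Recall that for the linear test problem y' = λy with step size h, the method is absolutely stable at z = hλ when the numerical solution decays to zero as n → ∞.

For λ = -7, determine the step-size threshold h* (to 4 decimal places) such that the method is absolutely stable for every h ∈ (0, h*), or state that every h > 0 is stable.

(-2.4000,0); λ=-7 ⇒ h* = (12/5)/7 = 0.3429.

On y'=λy, z=hλ:
  k1=λy_n ⇒ h·k1=z·y_n;  k2=λ(1+1/3z)y_n ⇒ h·k2=z(1+1/3z)y_n
  y_{n+1}/y_n = 1 − 1/4z + 5/4z(1+1/3z) = 1 + z + 5/12z²
  ⇒ R(z) = 1 + z + 5/12z².

Solve |R(x)|<1 on ℝ⁻.
x=-1.31: |R|=0.4050
R=1: x+5/12x²=0 ⇒ x=−12/5=-2.4000; min R=1−1/(4·5/12)=0.4000>−1
Confirm numerically:
  x=-1.840: |R|=0.57067 <1
  x=-1.276: |R|=0.40241 <1
  x=-1.268: |R|=0.40193 <1
  x=-2.761: |R|=1.41530 >1
  x=-2.548: |R|=1.15713 >1
Interval (-2.4000, 0).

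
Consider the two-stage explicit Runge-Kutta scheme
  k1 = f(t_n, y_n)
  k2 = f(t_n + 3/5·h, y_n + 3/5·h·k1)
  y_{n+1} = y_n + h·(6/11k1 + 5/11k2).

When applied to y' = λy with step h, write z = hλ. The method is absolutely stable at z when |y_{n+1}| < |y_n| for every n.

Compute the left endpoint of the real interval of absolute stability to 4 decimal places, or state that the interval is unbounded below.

On y'=λy, z=hλ:
  k1=λy_n ⇒ h·k1=z·y_n;  k2=λ(1+3/5z)y_n ⇒ h·k2=z(1+3/5z)y_n
  y_{n+1}/y_n = 1 + 6/11z + 5/11z(1+3/5z) = 1 + z + 3/11z²
  ⇒ R(z) = 1 + z + 3/11z².

Need |R(x)|<1, x<0.
x=-1.14: |R|=0.2144
R=1: x+3/11x²=0 ⇒ x=−11/3=-3.6667; min R=1−1/(4·3/11)=0.0833>−1
Confirm numerically:
  x=-3.565: |R|=0.90115 <1
  x=-2.513: |R|=0.20932 <1
  x=-2.350: |R|=0.15614 <1
  x=-4.199: |R|=1.60962 >1
  x=-4.193: |R|=1.60189 >1
  x=-3.687: |R|=1.02045 >1
Interval (-3.6667, 0).

z* = -3.6667.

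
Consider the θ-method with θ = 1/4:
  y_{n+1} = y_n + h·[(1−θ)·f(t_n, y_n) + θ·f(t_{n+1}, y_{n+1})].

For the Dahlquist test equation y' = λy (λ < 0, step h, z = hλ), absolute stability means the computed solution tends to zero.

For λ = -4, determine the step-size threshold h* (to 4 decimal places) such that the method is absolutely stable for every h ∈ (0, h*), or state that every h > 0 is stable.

(-4.0000,0); λ=-4 ⇒ h* = (4)/4 = 1.0000.

Test eqn y'=λy, z=hλ:
  y_{n+1} = y_n + z·[3/4·y_n + 1/4·y_{n+1}] ⇒ (1 − 1/4z)y_{n+1} = (1 + 3/4z)y_n
  Hence R(z) = (1 + 3/4z)/(1 − 1/4z).

Boundary: |R(x)|=1, x<0.
x=-0.59: |R|=0.4858
R=−1: 1+3/4x = −1+1/4x ⇒ -1/2x=2 ⇒ x=2/(-1/2)=-4.0000
Confirm numerically:
  x=-3.065: |R|=0.73531 <1
  x=-2.472: |R|=0.52781 <1
  x=-1.687: |R|=0.18657 <1
  x=-4.456: |R|=1.10785 >1
  x=-4.245: |R|=1.05943 >1
  x=-4.174: |R|=1.04257 >1
So |R|<1 on (-4.0000, 0).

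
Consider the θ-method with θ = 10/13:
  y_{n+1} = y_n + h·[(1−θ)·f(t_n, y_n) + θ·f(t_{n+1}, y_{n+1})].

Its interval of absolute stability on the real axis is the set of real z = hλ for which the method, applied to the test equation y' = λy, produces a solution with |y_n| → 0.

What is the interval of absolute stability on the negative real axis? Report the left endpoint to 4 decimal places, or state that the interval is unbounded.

(−∞, 0) — no finite endpoint.

With y'=λy (z=hλ):
  y_{n+1} = y_n + z·[3/13·y_n + 10/13·y_{n+1}] ⇒ (1 − 10/13z)y_{n+1} = (1 + 3/13z)y_n
  Hence R(z) = (1 + 3/13z)/(1 − 10/13z).

Find x<0 with |R(x)|<1.
x=-1.16: |R|=0.3870
x=-2: |R|=0.2121
x=-10: |R|=0.1504
x=-100: |R|=0.2833
θ=10/13≥1/2 ⇒ |1+3/13x|<|1−10/13x| ∀x<0 ⇒ interval (−∞,0).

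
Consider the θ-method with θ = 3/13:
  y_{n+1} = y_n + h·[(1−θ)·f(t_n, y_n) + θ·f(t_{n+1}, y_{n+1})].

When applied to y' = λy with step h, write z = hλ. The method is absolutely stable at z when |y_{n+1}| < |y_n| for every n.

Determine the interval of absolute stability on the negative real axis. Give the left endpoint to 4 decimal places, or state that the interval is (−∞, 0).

Set f=λy, z=hλ:
  y_{n+1} = y_n + z·[10/13·y_n + 3/13·y_{n+1}] ⇒ (1 − 3/13z)y_{n+1} = (1 + 10/13z)y_n
  R(z) = (1 + 10/13z)/(1 − 3/13z).

Need |R(x)|<1, x<0.
x=-1.27: |R|=0.0178
R=−1: 1+10/13x = −1+3/13x ⇒ -7/13x=2 ⇒ x=2/(-7/13)=-3.7143
Confirm numerically:
  x=-3.663: |R|=0.98503 <1
  x=-2.511: |R|=0.58978 <1
  x=-1.810: |R|=0.27672 <1
  x=-4.281: |R|=1.15350 >1
  x=-4.253: |R|=1.14640 >1
  x=-4.222: |R|=1.13847 >1
So |R|<1 on (-3.7143, 0).

z∈(-3.7143,0).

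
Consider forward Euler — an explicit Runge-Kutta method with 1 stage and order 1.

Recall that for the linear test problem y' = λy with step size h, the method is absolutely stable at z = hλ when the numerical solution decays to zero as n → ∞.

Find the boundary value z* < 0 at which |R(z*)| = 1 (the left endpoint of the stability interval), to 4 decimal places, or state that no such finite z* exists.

z* = -2.0000.

Test eqn y'=λy, z=hλ:
  order 1, 1-stage ⇒ R(z)=1+z
  (e.g. R(-0.54)=0.46000, |R|=0.46000)

Solve |R(x)|<1 on ℝ⁻.
x=-0.54: |R|=0.4600
|R(-1.6)|=0.6000 |R(-1.38)|=0.3800 |R(-0.68)|=0.3200
Bisect:
  x_lo=-2.5696 |R|=1.5696  x_hi=-0.3248 |R|=0.6752
  mid=-1.44722 |R|=0.44722 →hi
  mid=-2.00843 |R|=1.00843 →lo
  mid=-1.72782 |R|=0.72782 →hi
  mid=-1.86812 |R|=0.86812 →hi
  mid=-1.93828 |R|=0.93828 →hi
  mid=-1.97335 |R|=0.97335 →hi
  mid=-1.99089 |R|=0.99089 →hi
  mid=-1.99966 |R|=0.99966 →hi
  mid=-2.00404 |R|=1.00404 →lo
  ...
  [-2.00007,-1.99993] ⇒ x*=-2.0000
Stable set (-2.0000, 0).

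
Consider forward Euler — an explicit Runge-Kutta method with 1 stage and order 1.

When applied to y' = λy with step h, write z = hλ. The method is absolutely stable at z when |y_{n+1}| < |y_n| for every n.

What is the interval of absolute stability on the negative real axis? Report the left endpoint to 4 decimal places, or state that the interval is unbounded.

Set f=λy, z=hλ:
  order 1, 1-stage ⇒ R(z)=1+z
  (e.g. R(-0.79)=0.21000, |R|=0.21000)

Need |R(x)|<1, x<0.
x=-0.79: |R|=0.2100
|R(-1.14)|=0.1400 |R(-0.55)|=0.4500 |R(-0.51)|=0.4900
Bisect:
  x_lo=-2.8904 |R|=1.8904  x_hi=-0.3705 |R|=0.6295
  mid=-1.63047 |R|=0.63047 →hi
  mid=-2.26045 |R|=1.26045 →lo
  mid=-1.94546 |R|=0.94546 →hi
  mid=-2.10295 |R|=1.10295 →lo
  mid=-2.02421 |R|=1.02421 →lo
  mid=-1.98483 |R|=0.98483 →hi
  mid=-2.00452 |R|=1.00452 →lo
  mid=-1.99468 |R|=0.99468 →hi
  mid=-1.99960 |R|=0.99960 →hi
  ...
  [-2.00006,-1.99990] ⇒ x*=-2.0000
So |R|<1 on (-2.0000, 0).

z∈(-2.0000,0).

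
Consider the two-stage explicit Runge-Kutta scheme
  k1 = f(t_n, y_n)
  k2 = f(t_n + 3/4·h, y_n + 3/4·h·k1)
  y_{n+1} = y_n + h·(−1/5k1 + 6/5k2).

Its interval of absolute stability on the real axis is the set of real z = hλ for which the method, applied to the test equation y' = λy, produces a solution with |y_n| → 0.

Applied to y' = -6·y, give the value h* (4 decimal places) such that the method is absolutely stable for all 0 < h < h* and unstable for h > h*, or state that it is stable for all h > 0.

With y'=λy (z=hλ):
  k1=λy_n ⇒ h·k1=z·y_n;  k2=λ(1+3/4z)y_n ⇒ h·k2=z(1+3/4z)y_n
  y_{n+1}/y_n = 1 − 1/5z + 6/5z(1+3/4z) = 1 + z + 9/10z²
  R(z) = 1 + z + 9/10z².

Find x<0 with |R(x)|<1.
x=-1.48: |R|=1.4914
R=1: x+9/10x²=0 ⇒ x=−10/9=-1.1111; min R=1−1/(4·9/10)=0.7222>−1
Confirm numerically:
  x=-0.820: |R|=0.78516 <1
  x=-0.637: |R|=0.72819 <1
  x=-0.610: |R|=0.72489 <1
  x=-0.526: |R|=0.72301 <1
  x=-1.372: |R|=1.32215 >1
  x=-1.211: |R|=1.10887 >1
  x=-1.200: |R|=1.09600 >1
Interval (-1.1111, 0).

(-1.1111,0); λ=-6 ⇒ h* = (10/9)/6 = 0.1852.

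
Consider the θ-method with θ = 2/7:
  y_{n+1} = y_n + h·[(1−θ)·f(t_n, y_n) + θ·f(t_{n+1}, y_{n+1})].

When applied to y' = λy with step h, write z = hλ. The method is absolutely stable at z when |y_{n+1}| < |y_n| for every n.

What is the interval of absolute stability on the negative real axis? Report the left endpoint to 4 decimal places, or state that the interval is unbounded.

On y'=λy, z=hλ:
  y_{n+1} = y_n + z·[5/7·y_n + 2/7·y_{n+1}] ⇒ (1 − 2/7z)y_{n+1} = (1 + 5/7z)y_n
  so R(z) = (1 + 5/7z)/(1 − 2/7z).

Boundary: |R(x)|=1, x<0.
x=-1.11: |R|=0.1573
R=−1: 1+5/7x = −1+2/7x ⇒ -3/7x=2 ⇒ x=2/(-3/7)=-4.6667
Confirm numerically:
  x=-4.082: |R|=0.88433 <1
  x=-4.061: |R|=0.87984 <1
  x=-3.840: |R|=0.83106 <1
  x=-3.027: |R|=0.62318 <1
  x=-5.257: |R|=1.10112 >1
  x=-5.139: |R|=1.08201 >1
  x=-4.806: |R|=1.02516 >1
Stable set (-4.6667, 0).

z∈(-4.6667,0).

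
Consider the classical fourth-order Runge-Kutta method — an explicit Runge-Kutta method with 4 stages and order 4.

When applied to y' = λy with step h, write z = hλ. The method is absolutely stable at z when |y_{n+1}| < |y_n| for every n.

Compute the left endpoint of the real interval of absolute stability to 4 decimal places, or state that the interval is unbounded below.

left endpoint -2.7853.

Test eqn y'=λy, z=hλ:
  order 4, 4-stage ⇒ R(z)=1+z+z^2/2+z^3/6+z^4/24
  (e.g. R(-0.92)=0.40327, |R|=0.40327)

Solve |R(x)|<1 on ℝ⁻.
x=-0.92: |R|=0.4033
|R(-1.99)|=0.3300 |R(-0.85)|=0.4306 |R(-0.79)|=0.4561
Bisect:
  x_lo=-3.3251 |R|=2.1693  x_hi=-0.3714 |R|=0.6898
  mid=-1.84825 |R|=0.29370 →hi
  mid=-2.58669 |R|=0.73960 →hi
  mid=-2.95591 |R|=1.28923 →lo
  mid=-2.77130 |R|=0.97911 →hi
  mid=-2.86361 |R|=1.12464 →lo
  mid=-2.81746 |R|=1.04958 →lo
  mid=-2.79438 |R|=1.01378 →lo
  mid=-2.78284 |R|=0.99631 →hi
  mid=-2.78861 |R|=1.00501 →lo
  mid=-2.78573 |R|=1.00065 →lo
  ...
  [-2.78536,-2.78518] ⇒ x*=-2.7853
Stable set (-2.7853, 0).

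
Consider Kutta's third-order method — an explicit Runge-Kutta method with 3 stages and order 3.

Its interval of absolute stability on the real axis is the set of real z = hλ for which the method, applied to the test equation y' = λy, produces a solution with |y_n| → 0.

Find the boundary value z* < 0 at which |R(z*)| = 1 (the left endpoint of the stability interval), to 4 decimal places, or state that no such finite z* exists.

On y'=λy, z=hλ:
  order 3, 3-stage ⇒ R(z)=1+z+z^2/2+z^3/6
  (e.g. R(-0.59)=0.54982, |R|=0.54982)

Need |R(x)|<1, x<0.
x=-0.59: |R|=0.5498
|R(-2.31)|=0.6963 |R(-1.94)|=0.2751 |R(-1.55)|=0.0306
Bisect:
  x_lo=-3.2036 |R|=2.5518  x_hi=-0.3011 |R|=0.7397
  mid=-1.75235 |R|=0.11382 →hi
  mid=-2.47797 |R|=0.94373 →hi
  mid=-2.84077 |R|=1.62662 →lo
  mid=-2.65937 |R|=1.25787 →lo
  mid=-2.56867 |R|=1.09434 →lo
  mid=-2.52332 |R|=1.01747 →lo
  mid=-2.50064 |R|=0.98021 →hi
  ...
  [-2.51287,-2.51269] ⇒ x*=-2.5127
Interval (-2.5127, 0).

left endpoint -2.5127.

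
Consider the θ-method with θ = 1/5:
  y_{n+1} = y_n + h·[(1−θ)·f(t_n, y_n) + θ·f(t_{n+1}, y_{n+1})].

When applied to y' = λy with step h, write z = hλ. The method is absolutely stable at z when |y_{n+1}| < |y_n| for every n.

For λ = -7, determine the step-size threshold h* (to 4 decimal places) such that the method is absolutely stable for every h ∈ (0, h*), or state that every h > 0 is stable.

With y'=λy (z=hλ):
  y_{n+1} = y_n + z·[4/5·y_n + 1/5·y_{n+1}] ⇒ (1 − 1/5z)y_{n+1} = (1 + 4/5z)y_n
  R(z) = (1 + 4/5z)/(1 − 1/5z).

Find x<0 with |R(x)|<1.
x=-0.74: |R|=0.3554
R=−1: 1+4/5x = −1+1/5x ⇒ -3/5x=2 ⇒ x=2/(-3/5)=-3.3333
Confirm numerically:
  x=-2.945: |R|=0.85337 <1
  x=-2.502: |R|=0.66756 <1
  x=-2.018: |R|=0.43773 <1
  x=-1.397: |R|=0.09192 <1
  x=-3.882: |R|=1.18532 >1
  x=-3.851: |R|=1.17546 >1
  x=-3.753: |R|=1.14384 >1
Interval (-3.3333, 0).

(-3.3333,0); λ=-7 ⇒ h* = (10/3)/7 = 0.4762.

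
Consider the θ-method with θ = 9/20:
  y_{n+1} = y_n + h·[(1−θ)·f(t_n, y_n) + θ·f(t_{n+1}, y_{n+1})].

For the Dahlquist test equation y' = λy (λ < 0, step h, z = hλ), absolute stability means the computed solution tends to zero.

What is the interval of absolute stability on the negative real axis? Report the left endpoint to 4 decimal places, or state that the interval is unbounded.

(-20.0000, 0).

On y'=λy, z=hλ:
  y_{n+1} = y_n + z·[11/20·y_n + 9/20·y_{n+1}] ⇒ (1 − 9/20z)y_{n+1} = (1 + 11/20z)y_n
  so R(z) = (1 + 11/20z)/(1 − 9/20z).

Find x<0 with |R(x)|<1.
x=-0.57: |R|=0.5464
R=−1: 1+11/20x = −1+9/20x ⇒ -1/10x=2 ⇒ x=2/(-1/10)=-20.0000
Confirm numerically:
  x=-17.348: |R|=0.96989 <1
  x=-16.654: |R|=0.96061 <1
  x=-15.838: |R|=0.94879 <1
  x=-8.690: |R|=0.76968 <1
  x=-20.521: |R|=1.00509 >1
  x=-20.403: |R|=1.00396 >1
Interval (-20.0000, 0).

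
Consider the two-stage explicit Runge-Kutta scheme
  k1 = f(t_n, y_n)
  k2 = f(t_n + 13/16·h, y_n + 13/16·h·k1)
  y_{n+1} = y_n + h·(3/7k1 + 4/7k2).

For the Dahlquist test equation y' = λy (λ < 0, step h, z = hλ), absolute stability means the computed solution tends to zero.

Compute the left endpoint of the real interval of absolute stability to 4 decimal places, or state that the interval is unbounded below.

Test eqn y'=λy, z=hλ:
  k1=λy_n ⇒ h·k1=z·y_n;  k2=λ(1+13/16z)y_n ⇒ h·k2=z(1+13/16z)y_n
  y_{n+1}/y_n = 1 + 3/7z + 4/7z(1+13/16z) = 1 + z + 13/28z²
  ⇒ R(z) = 1 + z + 13/28z².

Need |R(x)|<1, x<0.
x=-1.67: |R|=0.6248
R=1: x+13/28x²=0 ⇒ x=−28/13=-2.1538; min R=1−1/(4·13/28)=0.4615>−1
Confirm numerically:
  x=-2.069: |R|=0.91850 <1
  x=-1.322: |R|=0.48942 <1
  x=-0.957: |R|=0.46822 <1
  x=-2.590: |R|=1.52447 >1
  x=-2.527: |R|=1.43780 >1
  x=-2.264: |R|=1.11579 >1
Interval (-2.1538, 0).

z* = -2.1538.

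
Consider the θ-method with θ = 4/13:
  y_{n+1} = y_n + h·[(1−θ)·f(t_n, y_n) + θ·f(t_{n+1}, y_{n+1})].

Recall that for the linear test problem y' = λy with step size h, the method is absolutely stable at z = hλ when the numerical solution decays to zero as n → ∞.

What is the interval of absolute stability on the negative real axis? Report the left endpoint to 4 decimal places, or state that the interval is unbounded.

z∈(-5.2000,0).

On y'=λy, z=hλ:
  y_{n+1} = y_n + z·[9/13·y_n + 4/13·y_{n+1}] ⇒ (1 − 4/13z)y_{n+1} = (1 + 9/13z)y_n
  R(z) = (1 + 9/13z)/(1 − 4/13z).

Boundary: |R(x)|=1, x<0.
x=-1.37: |R|=0.0363
R=−1: 1+9/13x = −1+4/13x ⇒ -5/13x=2 ⇒ x=2/(-5/13)=-5.2000
Confirm numerically:
  x=-4.619: |R|=0.90771 <1
  x=-2.979: |R|=0.55430 <1
  x=-2.825: |R|=0.51132 <1
  x=-2.339: |R|=0.36013 <1
  x=-5.780: |R|=1.08029 >1
  x=-5.260: |R|=1.00881 >1
Interval (-5.2000, 0).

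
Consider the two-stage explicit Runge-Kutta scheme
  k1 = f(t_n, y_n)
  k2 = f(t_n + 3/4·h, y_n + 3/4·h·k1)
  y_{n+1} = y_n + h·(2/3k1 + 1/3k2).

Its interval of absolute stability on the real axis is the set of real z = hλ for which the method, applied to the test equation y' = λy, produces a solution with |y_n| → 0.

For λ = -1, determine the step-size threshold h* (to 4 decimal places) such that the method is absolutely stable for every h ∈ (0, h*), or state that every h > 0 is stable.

Test eqn y'=λy, z=hλ:
  k1=λy_n ⇒ h·k1=z·y_n;  k2=λ(1+3/4z)y_n ⇒ h·k2=z(1+3/4z)y_n
  y_{n+1}/y_n = 1 + 2/3z + 1/3z(1+3/4z) = 1 + z + 1/4z²
  ⇒ R(z) = 1 + z + 1/4z².

Boundary: |R(x)|=1, x<0.
x=-1.47: |R|=0.0702
R=1: x+1/4x²=0 ⇒ x=−4=-4.0000; min R=1−1/(4·1/4)=0.0000>−1
Confirm numerically:
  x=-3.634: |R|=0.66749 <1
  x=-2.968: |R|=0.23426 <1
  x=-2.177: |R|=0.00783 <1
  x=-4.547: |R|=1.62180 >1
  x=-4.490: |R|=1.55003 >1
So |R|<1 on (-4.0000, 0).

(-4.0000,0); λ=-1 ⇒ h* = (4)/1 = 4.0000.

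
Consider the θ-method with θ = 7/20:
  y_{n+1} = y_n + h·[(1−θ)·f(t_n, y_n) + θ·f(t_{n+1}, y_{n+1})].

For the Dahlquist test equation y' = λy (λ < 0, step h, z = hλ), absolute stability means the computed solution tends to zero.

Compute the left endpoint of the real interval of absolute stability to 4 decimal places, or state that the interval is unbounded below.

With y'=λy (z=hλ):
  y_{n+1} = y_n + z·[13/20·y_n + 7/20·y_{n+1}] ⇒ (1 − 7/20z)y_{n+1} = (1 + 13/20z)y_n
  so R(z) = (1 + 13/20z)/(1 − 7/20z).

Boundary: |R(x)|=1, x<0.
x=-0.62: |R|=0.4906
R=−1: 1+13/20x = −1+7/20x ⇒ -3/10x=2 ⇒ x=2/(-3/10)=-6.6667
Confirm numerically:
  x=-6.466: |R|=0.98155 <1
  x=-5.807: |R|=0.91495 <1
  x=-3.768: |R|=0.62498 <1
  x=-3.314: |R|=0.53433 <1
  x=-7.190: |R|=1.04465 >1
  x=-7.013: |R|=1.03008 >1
So |R|<1 on (-6.6667, 0).

left endpoint -6.6667.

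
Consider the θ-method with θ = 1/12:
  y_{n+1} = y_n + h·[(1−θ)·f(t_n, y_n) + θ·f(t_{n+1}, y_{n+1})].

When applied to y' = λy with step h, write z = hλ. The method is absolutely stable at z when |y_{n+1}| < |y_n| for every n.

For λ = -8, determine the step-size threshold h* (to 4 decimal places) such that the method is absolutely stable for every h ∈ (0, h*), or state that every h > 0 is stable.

Set f=λy, z=hλ:
  y_{n+1} = y_n + z·[11/12·y_n + 1/12·y_{n+1}] ⇒ (1 − 1/12z)y_{n+1} = (1 + 11/12z)y_n
  ⇒ R(z) = (1 + 11/12z)/(1 − 1/12z).

Find x<0 with |R(x)|<1.
x=-0.35: |R|=0.6599
R=−1: 1+11/12x = −1+1/12x ⇒ -5/6x=2 ⇒ x=2/(-5/6)=-2.4000
Confirm numerically:
  x=-1.952: |R|=0.67890 <1
  x=-1.572: |R|=0.38992 <1
  x=-1.222: |R|=0.10906 <1
  x=-1.175: |R|=0.07021 <1
  x=-2.961: |R|=1.37497 >1
  x=-2.814: |R|=1.27947 >1
Stable set (-2.4000, 0).

(-2.4000,0); λ=-8 ⇒ h* = (12/5)/8 = 0.3000.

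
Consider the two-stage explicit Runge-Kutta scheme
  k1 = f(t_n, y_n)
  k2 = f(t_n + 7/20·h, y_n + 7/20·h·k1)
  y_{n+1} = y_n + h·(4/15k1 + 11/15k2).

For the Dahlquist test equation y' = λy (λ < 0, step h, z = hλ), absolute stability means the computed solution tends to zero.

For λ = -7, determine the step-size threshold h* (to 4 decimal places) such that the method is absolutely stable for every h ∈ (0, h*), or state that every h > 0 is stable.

Set f=λy, z=hλ:
  k1=λy_n ⇒ h·k1=z·y_n;  k2=λ(1+7/20z)y_n ⇒ h·k2=z(1+7/20z)y_n
  y_{n+1}/y_n = 1 + 4/15z + 11/15z(1+7/20z) = 1 + z + 77/300z²
  R(z) = 1 + z + 77/300z².

Boundary: |R(x)|=1, x<0.
x=-1.24: |R|=0.1547
R=1: x+77/300x²=0 ⇒ x=−300/77=-3.8961; min R=1−1/(4·77/300)=0.0260>−1
Confirm numerically:
  x=-3.205: |R|=0.43149 <1
  x=-2.930: |R|=0.27346 <1
  x=-2.016: |R|=0.02716 <1
  x=-3.986: |R|=1.09197 >1
  x=-3.922: |R|=1.02607 >1
Interval (-3.8961, 0).

(-3.8961,0); λ=-7 ⇒ h* = (300/77)/7 = 0.5566.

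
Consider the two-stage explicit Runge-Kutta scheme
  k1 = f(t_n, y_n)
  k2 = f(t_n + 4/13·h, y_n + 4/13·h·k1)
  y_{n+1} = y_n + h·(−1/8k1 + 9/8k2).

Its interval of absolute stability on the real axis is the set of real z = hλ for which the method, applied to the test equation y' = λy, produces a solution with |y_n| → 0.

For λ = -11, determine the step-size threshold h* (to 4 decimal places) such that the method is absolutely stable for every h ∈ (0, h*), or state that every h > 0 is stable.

(-2.8889,0); λ=-11 ⇒ h* = (26/9)/11 = 0.2626.

Set f=λy, z=hλ:
  k1=λy_n ⇒ h·k1=z·y_n;  k2=λ(1+4/13z)y_n ⇒ h·k2=z(1+4/13z)y_n
  y_{n+1}/y_n = 1 − 1/8z + 9/8z(1+4/13z) = 1 + z + 9/26z²
  ⇒ R(z) = 1 + z + 9/26z².

Solve |R(x)|<1 on ℝ⁻.
x=-0.81: |R|=0.4171
R=1: x+9/26x²=0 ⇒ x=−26/9=-2.8889; min R=1−1/(4·9/26)=0.2778>−1
Confirm numerically:
  x=-2.812: |R|=0.92516 <1
  x=-2.348: |R|=0.56038 <1
  x=-1.608: |R|=0.28704 <1
  x=-1.268: |R|=0.28855 <1
  x=-3.247: |R|=1.40250 >1
  x=-3.112: |R|=1.24034 >1
  x=-2.967: |R|=1.08022 >1
Interval (-2.8889, 0).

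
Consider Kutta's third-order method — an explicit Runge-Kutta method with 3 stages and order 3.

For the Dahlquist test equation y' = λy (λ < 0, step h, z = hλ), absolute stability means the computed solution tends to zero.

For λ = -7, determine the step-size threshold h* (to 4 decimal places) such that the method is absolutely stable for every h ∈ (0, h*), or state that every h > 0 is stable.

(-2.5127,0); λ=-7 ⇒ h* = 0.3590.

Set f=λy, z=hλ:
  order 3, 3-stage ⇒ R(z)=1+z+z^2/2+z^3/6
  (e.g. R(-1.53)=0.04352, |R|=0.04352)

Need |R(x)|<1, x<0.
x=-1.53: |R|=0.0435
|R(-2.12)|=0.4608 |R(-1.18)|=0.2424 |R(-0.87)|=0.3987
Bisect:
  x_lo=-3.1798 |R|=2.4829  x_hi=-0.1929 |R|=0.8245
  mid=-1.68638 |R|=0.06375 →hi
  mid=-2.43311 |R|=0.87378 →hi
  mid=-2.80648 |R|=1.55244 →lo
  mid=-2.61979 |R|=1.18488 →lo
  mid=-2.52645 |R|=1.02268 →lo
  mid=-2.47978 |R|=0.94662 →hi
  mid=-2.50312 |R|=0.98424 →hi
  mid=-2.51479 |R|=1.00336 →lo
  ...
  [-2.51278,-2.51260] ⇒ x*=-2.5127
So |R|<1 on (-2.5127, 0).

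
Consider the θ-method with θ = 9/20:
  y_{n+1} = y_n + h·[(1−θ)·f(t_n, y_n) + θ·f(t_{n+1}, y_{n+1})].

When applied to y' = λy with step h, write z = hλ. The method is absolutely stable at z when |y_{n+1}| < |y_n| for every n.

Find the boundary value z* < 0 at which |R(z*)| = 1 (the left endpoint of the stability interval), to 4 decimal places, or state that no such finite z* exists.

z* = -20.0000.

Set f=λy, z=hλ:
  y_{n+1} = y_n + z·[11/20·y_n + 9/20·y_{n+1}] ⇒ (1 − 9/20z)y_{n+1} = (1 + 11/20z)y_n
  Hence R(z) = (1 + 11/20z)/(1 − 9/20z).

Solve |R(x)|<1 on ℝ⁻.
x=-0.58: |R|=0.5400
R=−1: 1+11/20x = −1+9/20x ⇒ -1/10x=2 ⇒ x=2/(-1/10)=-20.0000
Confirm numerically:
  x=-16.749: |R|=0.96192 <1
  x=-11.895: |R|=0.87242 <1
  x=-11.766: |R|=0.86919 <1
  x=-8.668: |R|=0.76876 <1
  x=-20.528: |R|=1.00516 >1
  x=-20.263: |R|=1.00260 >1
  x=-20.235: |R|=1.00233 >1
Interval (-20.0000, 0).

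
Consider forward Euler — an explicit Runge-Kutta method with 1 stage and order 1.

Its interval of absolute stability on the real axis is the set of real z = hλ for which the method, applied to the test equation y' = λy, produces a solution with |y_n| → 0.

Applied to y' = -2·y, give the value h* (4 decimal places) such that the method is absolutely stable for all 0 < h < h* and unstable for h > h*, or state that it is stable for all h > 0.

Test eqn y'=λy, z=hλ:
  order 1, 1-stage ⇒ R(z)=1+z
  (e.g. R(-1.52)=-0.52000, |R|=0.52000)

Need |R(x)|<1, x<0.
x=-1.52: |R|=0.5200
|R(-2.23)|=1.2300 |R(-1.73)|=0.7300 |R(-1.38)|=0.3800
Bisect:
  x_lo=-2.8922 |R|=1.8922  x_hi=-0.1679 |R|=0.8321
  mid=-1.53006 |R|=0.53006 →hi
  mid=-2.21112 |R|=1.21112 →lo
  mid=-1.87059 |R|=0.87059 →hi
  mid=-2.04085 |R|=1.04085 →lo
  mid=-1.95572 |R|=0.95572 →hi
  mid=-1.99829 |R|=0.99829 →hi
  mid=-2.01957 |R|=1.01957 →lo
  mid=-2.00893 |R|=1.00893 →lo
  mid=-2.00361 |R|=1.00361 →lo
  ...
  [-2.00012,-1.99995] ⇒ x*=-2.0000
Interval (-2.0000, 0).

(-2.0000,0); λ=-2 ⇒ h* = 1.0000.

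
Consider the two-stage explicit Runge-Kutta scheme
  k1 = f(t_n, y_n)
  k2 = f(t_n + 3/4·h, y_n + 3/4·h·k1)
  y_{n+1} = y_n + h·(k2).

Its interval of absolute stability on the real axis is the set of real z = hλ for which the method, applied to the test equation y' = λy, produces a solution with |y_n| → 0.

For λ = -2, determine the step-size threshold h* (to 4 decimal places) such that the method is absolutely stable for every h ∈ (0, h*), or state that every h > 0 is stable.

(-1.3333,0); λ=-2 ⇒ h* = (4/3)/2 = 0.6667.

On y'=λy, z=hλ:
  k1=λy_n ⇒ h·k1=z·y_n;  k2=λ(1+3/4z)y_n ⇒ h·k2=z(1+3/4z)y_n
  y_{n+1}/y_n = 1 + z(1+3/4z) = 1 + z + 3/4z²
  so R(z) = 1 + z + 3/4z².

Find x<0 with |R(x)|<1.
x=-0.41: |R|=0.7161
R=1: x+3/4x²=0 ⇒ x=−4/3=-1.3333; min R=1−1/(4·3/4)=0.6667>−1
Confirm numerically:
  x=-1.259: |R|=0.92981 <1
  x=-1.075: |R|=0.79172 <1
  x=-0.769: |R|=0.67452 <1
  x=-1.908: |R|=1.82235 >1
  x=-1.891: |R|=1.79091 >1
  x=-1.530: |R|=1.22567 >1
Interval (-1.3333, 0).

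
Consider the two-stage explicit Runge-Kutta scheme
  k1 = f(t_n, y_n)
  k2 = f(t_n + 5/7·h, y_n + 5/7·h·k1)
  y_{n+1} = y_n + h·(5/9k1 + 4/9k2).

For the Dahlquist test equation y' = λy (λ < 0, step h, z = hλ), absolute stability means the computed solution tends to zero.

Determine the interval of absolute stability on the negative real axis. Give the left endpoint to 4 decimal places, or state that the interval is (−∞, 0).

(-3.1500, 0).

Set f=λy, z=hλ:
  k1=λy_n ⇒ h·k1=z·y_n;  k2=λ(1+5/7z)y_n ⇒ h·k2=z(1+5/7z)y_n
  y_{n+1}/y_n = 1 + 5/9z + 4/9z(1+5/7z) = 1 + z + 20/63z²
  Hence R(z) = 1 + z + 20/63z².

Solve |R(x)|<1 on ℝ⁻.
x=-1.44: |R|=0.2183
R=1: x+20/63x²=0 ⇒ x=−63/20=-3.1500; min R=1−1/(4·20/63)=0.2125>−1
Confirm numerically:
  x=-2.017: |R|=0.27452 <1
  x=-1.920: |R|=0.25029 <1
  x=-1.616: |R|=0.21303 <1
  x=-3.365: |R|=1.22967 >1
  x=-3.252: |R|=1.10530 >1
Interval (-3.1500, 0).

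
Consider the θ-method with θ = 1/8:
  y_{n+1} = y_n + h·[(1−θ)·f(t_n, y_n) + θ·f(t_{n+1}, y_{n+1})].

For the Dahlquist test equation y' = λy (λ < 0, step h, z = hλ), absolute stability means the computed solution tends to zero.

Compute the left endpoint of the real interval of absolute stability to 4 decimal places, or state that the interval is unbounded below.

left endpoint -2.6667.

Test eqn y'=λy, z=hλ:
  y_{n+1} = y_n + z·[7/8·y_n + 1/8·y_{n+1}] ⇒ (1 − 1/8z)y_{n+1} = (1 + 7/8z)y_n
  R(z) = (1 + 7/8z)/(1 − 1/8z).

Solve |R(x)|<1 on ℝ⁻.
x=-1.75: |R|=0.4359
R=−1: 1+7/8x = −1+1/8x ⇒ -3/4x=2 ⇒ x=2/(-3/4)=-2.6667
Confirm numerically:
  x=-2.166: |R|=0.70451 <1
  x=-1.845: |R|=0.49924 <1
  x=-1.502: |R|=0.26458 <1
  x=-3.088: |R|=1.22799 >1
  x=-2.918: |R|=1.13812 >1
Interval (-2.6667, 0).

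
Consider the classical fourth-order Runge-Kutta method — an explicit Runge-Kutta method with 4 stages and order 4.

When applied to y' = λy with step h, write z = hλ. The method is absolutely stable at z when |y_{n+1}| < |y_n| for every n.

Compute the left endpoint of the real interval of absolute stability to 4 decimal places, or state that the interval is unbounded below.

z* = -2.7853.

Test eqn y'=λy, z=hλ:
  order 4, 4-stage ⇒ R(z)=1+z+z^2/2+z^3/6+z^4/24
  (e.g. R(-0.89)=0.41470, |R|=0.41470)

Find x<0 with |R(x)|<1.
x=-0.89: |R|=0.4147
|R(-1.61)|=0.2705 |R(-1.06)|=0.3559 |R(-0.86)|=0.4266
Bisect:
  x_lo=-3.5077 |R|=2.7590  x_hi=-0.2439 |R|=0.7836
  mid=-1.87581 |R|=0.29934 →hi
  mid=-2.69175 |R|=0.86789 →hi
  mid=-3.09972 |R|=1.58721 →lo
  mid=-2.89574 |R|=1.17969 →lo
  mid=-2.79374 |R|=1.01281 →lo
  mid=-2.74275 |R|=0.93773 →hi
  mid=-2.76825 |R|=0.97460 →hi
  ...
  [-2.78538,-2.78518] ⇒ x*=-2.7853
Interval (-2.7853, 0).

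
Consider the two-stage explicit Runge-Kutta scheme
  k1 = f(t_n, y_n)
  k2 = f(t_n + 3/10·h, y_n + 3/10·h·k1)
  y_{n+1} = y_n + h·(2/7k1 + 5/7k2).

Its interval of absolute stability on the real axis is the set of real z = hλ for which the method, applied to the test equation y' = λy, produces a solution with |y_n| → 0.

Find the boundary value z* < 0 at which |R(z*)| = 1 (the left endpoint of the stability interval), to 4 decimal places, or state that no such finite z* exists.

Test eqn y'=λy, z=hλ:
  k1=λy_n ⇒ h·k1=z·y_n;  k2=λ(1+3/10z)y_n ⇒ h·k2=z(1+3/10z)y_n
  y_{n+1}/y_n = 1 + 2/7z + 5/7z(1+3/10z) = 1 + z + 3/14z²
  R(z) = 1 + z + 3/14z².

Find x<0 with |R(x)|<1.
x=-0.31: |R|=0.7106
R=1: x+3/14x²=0 ⇒ x=−14/3=-4.6667; min R=1−1/(4·3/14)=-0.1667>−1
Confirm numerically:
  x=-4.602: |R|=0.93623 <1
  x=-3.439: |R|=0.09530 <1
  x=-2.687: |R|=0.13986 <1
  x=-5.131: |R|=1.51053 >1
  x=-5.029: |R|=1.39047 >1
So |R|<1 on (-4.6667, 0).

z* = -4.6667.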